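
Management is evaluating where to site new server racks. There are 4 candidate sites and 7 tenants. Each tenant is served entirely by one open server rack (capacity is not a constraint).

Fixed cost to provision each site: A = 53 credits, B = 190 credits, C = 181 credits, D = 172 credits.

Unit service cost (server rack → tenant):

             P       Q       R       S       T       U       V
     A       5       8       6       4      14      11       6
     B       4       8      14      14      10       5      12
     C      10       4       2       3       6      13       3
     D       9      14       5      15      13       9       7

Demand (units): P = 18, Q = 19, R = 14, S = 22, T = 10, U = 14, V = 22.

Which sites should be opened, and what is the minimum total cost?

For any fixed open set, each tenant goes to its cheapest open site; total = fixed + service.
{A, C}: P→A 5·18=90, Q→C 4·19=76, R→C 2·14=28, S→C 3·22=66, T→C 6·10=60, U→A 11·14=154, V→C 3·22=66. Service 540; fixed 234; total 774.
{B, C}: service 438 + fixed 371 = 809
{C}: service 658 + fixed 181 = 839
{A, B, C, D}: P→B 4·18=72, Q→C 4·19=76, R→C 2·14=28, S→C 3·22=66, T→C 6·10=60, U→B 5·14=70, V→C 3·22=66. Service 438; fixed 596; total 1034.
No other subset beats 774.

Open A and C; minimum total cost 774.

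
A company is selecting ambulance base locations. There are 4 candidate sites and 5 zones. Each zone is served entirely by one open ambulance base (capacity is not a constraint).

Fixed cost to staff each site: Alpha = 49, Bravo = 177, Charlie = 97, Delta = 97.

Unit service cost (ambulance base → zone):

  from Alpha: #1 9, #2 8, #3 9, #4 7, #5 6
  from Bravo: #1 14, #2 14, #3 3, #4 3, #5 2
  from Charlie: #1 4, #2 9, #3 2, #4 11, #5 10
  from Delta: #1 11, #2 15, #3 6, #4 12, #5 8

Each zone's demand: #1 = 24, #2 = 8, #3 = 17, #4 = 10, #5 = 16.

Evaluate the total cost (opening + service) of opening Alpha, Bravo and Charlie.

Each zone is assigned to its cheapest site among the open ones.
{Alpha, Bravo, Charlie}: #1→Charlie 4·24=96, #2→Alpha 8·8=64, #3→Charlie 2·17=34, #4→Bravo 3·10=30, #5→Bravo 2·16=32. Service 256; fixed 323; total 579.

Total cost: 579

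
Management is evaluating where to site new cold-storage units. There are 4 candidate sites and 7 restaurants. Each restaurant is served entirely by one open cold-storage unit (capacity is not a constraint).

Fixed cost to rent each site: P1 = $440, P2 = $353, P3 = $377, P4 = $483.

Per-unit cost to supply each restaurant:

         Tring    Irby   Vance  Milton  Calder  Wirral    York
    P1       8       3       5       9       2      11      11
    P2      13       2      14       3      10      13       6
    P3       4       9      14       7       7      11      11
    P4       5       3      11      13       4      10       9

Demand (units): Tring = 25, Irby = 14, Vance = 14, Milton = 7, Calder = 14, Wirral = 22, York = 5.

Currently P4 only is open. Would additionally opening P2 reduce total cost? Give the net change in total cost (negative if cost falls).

Current service cost with {P4}: 733.
Adding P2: each restaurant re-picks its cheapest; new service cost 634, saving 99.
Extra fixed cost: 353. Net change = 353 − 99 = 254.
(Totals: 1216 → 1470.)

No — net change +254 (cost rises by 254).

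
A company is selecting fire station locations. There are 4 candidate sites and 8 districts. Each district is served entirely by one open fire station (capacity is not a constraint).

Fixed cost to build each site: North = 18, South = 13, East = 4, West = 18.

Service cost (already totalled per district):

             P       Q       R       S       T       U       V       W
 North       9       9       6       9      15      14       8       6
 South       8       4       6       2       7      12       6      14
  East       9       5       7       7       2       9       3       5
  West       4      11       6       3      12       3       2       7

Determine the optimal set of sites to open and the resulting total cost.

For any fixed open set, each district goes to its cheapest open site; total = fixed + service.
{East}: P→East 9, Q→East 5, R→East 7, S→East 7, T→East 2, U→East 9, V→East 3, W→East 5. Service 47; fixed 4; total 51.
{East, West}: P→West 4, Q→East 5, R→West 6, S→West 3, T→East 2, U→West 3, V→West 2, W→East 5. Service 30; fixed 22; total 52.
{South, East}: service 39 + fixed 17 = 56
{North, South, East, West}: P→West 4, Q→South 4, R→North 6, S→South 2, T→East 2, U→West 3, V→West 2, W→East 5. Service 28; fixed 53; total 81.
(All 15 nonempty subsets were checked; East only is lowest.)

Open East only; minimum total cost 51.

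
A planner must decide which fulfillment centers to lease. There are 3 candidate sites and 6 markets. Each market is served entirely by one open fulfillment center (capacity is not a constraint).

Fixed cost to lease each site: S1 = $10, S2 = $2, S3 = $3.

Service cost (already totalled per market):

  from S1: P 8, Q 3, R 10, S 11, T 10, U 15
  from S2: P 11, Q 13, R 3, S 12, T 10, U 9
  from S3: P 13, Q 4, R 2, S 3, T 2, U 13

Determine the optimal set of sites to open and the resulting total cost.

For any fixed open set, each market goes to its cheapest open site; total = fixed + service.
{S2, S3}: P→S2 11, Q→S3 4, R→S3 2, S→S3 3, T→S3 2, U→S2 9. Service 31; fixed 5; total 36.
{S3}: service 37 + fixed 3 = 40
{S1, S2, S3}: service 27 + fixed 15 = 42
{S2}: service 58 + fixed 2 = 60
No other subset beats 36.

Open S2 and S3; minimum total cost 36.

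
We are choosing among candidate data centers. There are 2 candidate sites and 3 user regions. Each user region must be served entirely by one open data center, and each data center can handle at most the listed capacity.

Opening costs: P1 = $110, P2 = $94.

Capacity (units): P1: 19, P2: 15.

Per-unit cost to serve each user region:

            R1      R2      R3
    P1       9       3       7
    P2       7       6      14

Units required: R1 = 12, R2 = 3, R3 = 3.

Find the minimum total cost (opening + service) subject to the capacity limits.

Minimum total cost: 248

Open {P1}: R1→P1 9·12=108, R2→P1 3·3=9, R3→P1 7·3=21.
Loads: P1 carries 18/19. Service 138; fixed 110; total 248.
Next best feasible plan costs 318.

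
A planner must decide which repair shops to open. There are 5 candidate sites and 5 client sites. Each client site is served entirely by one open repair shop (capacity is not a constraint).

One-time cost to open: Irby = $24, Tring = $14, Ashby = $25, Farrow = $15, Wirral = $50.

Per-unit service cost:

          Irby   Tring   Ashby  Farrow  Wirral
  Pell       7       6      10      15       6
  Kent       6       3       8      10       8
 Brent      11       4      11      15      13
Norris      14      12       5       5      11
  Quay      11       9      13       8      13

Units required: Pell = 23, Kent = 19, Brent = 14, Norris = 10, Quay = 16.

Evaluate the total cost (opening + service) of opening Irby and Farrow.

Total cost: 646

Each client site is assigned to its cheapest site among the open ones.
{Irby, Farrow}: Pell→Irby 7·23=161, Kent→Irby 6·19=114, Brent→Irby 11·14=154, Norris→Farrow 5·10=50, Quay→Farrow 8·16=128. Service 607; fixed 39; total 646.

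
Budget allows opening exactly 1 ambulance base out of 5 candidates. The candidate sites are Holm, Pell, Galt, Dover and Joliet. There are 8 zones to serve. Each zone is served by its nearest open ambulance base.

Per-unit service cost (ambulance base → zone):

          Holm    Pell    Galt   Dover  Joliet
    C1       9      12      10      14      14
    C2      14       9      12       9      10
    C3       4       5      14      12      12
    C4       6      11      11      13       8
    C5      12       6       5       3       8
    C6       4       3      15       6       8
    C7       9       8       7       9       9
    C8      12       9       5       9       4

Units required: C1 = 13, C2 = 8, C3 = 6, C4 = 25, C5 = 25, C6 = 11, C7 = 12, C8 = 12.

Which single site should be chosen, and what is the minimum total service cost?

Choose Pell only; total service cost 920.

With exactly 1 open, each zone uses its cheapest among the chosen.
{Pell}: C1→Pell 12·13=156, C2→Pell 9·8=72, C3→Pell 5·6=30, C4→Pell 11·25=275, C5→Pell 6·25=150, C6→Pell 3·11=33, C7→Pell 8·12=96, C8→Pell 9·12=108. Service cost 920.
{Joliet}: service cost 978
{Holm}: service cost 999
Among all 5 size-1 choices, {Pell} is lowest.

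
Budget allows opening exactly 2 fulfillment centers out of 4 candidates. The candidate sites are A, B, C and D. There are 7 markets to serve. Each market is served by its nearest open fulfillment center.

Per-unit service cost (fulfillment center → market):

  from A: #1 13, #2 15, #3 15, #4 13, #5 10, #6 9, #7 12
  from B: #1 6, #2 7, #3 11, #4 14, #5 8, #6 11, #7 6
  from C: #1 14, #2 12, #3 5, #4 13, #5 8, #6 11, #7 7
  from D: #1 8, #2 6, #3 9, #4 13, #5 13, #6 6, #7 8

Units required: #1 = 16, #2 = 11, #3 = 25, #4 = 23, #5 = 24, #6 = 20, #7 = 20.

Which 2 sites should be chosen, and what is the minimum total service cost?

With exactly 2 open, each market uses its cheapest among the chosen.
{C, D}: #1→D 8·16=128, #2→D 6·11=66, #3→C 5·25=125, #4→C 13·23=299, #5→C 8·24=192, #6→D 6·20=120, #7→C 7·20=140. Service cost 1070.
{B, D}: service cost 1118
{B, C}: service cost 1129
Among all 6 size-2 choices, {C, D} is lowest.

Choose C and D; total service cost 1070.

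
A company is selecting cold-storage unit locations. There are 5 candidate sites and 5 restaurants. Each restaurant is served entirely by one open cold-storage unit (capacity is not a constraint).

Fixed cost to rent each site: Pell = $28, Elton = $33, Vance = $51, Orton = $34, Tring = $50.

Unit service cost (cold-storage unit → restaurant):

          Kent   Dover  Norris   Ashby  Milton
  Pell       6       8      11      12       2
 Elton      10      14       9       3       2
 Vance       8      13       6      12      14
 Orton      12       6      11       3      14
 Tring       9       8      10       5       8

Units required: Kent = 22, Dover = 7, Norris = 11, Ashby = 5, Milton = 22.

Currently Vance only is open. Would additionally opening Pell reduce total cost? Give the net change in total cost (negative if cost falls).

Yes — net change −315 (cost falls by 315).

Current service cost with {Vance}: 701.
Adding Pell: each restaurant re-picks its cheapest; new service cost 358, saving 343.
Extra fixed cost: 28. Net change = 28 − 343 = -315.
(Totals: 752 → 437.)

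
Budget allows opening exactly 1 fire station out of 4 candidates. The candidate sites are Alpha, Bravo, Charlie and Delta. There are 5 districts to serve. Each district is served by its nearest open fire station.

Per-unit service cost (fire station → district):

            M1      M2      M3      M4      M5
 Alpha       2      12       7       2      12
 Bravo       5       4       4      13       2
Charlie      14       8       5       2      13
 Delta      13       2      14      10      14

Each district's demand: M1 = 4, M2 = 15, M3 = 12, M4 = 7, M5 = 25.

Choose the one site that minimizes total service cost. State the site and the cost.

Choose Bravo only; total service cost 269.

With exactly 1 open, each district uses its cheapest among the chosen.
{Bravo}: M1→Bravo 5·4=20, M2→Bravo 4·15=60, M3→Bravo 4·12=48, M4→Bravo 13·7=91, M5→Bravo 2·25=50. Service cost 269.
{Charlie}: service cost 575
{Alpha}: service cost 586
Among all 4 size-1 choices, {Bravo} is lowest.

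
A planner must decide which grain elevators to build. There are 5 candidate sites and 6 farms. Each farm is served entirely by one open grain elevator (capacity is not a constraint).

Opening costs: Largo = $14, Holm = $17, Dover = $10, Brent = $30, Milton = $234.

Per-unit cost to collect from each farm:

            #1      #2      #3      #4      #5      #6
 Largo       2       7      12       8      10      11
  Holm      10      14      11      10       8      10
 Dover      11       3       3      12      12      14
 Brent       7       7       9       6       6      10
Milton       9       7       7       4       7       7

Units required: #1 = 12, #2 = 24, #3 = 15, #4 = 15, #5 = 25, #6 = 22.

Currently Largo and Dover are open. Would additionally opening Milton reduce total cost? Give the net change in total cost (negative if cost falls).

No — net change +11 (cost rises by 11).

Current service cost with {Largo, Dover}: 753.
Adding Milton: each farm re-picks its cheapest; new service cost 530, saving 223.
Extra fixed cost: 234. Net change = 234 − 223 = 11.
(Totals: 777 → 788.)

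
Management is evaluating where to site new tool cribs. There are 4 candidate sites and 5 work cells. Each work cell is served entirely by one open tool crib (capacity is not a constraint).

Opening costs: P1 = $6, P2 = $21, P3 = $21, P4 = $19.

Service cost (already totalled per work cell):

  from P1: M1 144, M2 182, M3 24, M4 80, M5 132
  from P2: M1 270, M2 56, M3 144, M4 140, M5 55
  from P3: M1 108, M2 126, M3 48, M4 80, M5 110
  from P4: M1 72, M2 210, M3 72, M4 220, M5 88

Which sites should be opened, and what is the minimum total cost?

For any fixed open set, each work cell goes to its cheapest open site; total = fixed + service.
{P1, P2, P4}: M1→P4 72, M2→P2 56, M3→P1 24, M4→P1 80, M5→P2 55. Service 287; fixed 46; total 333.
{P1, P2, P3, P4}: service 287 + fixed 67 = 354
{P1, P2, P3}: M1→P3 108, M2→P2 56, M3→P1 24, M4→P1 80, M5→P2 55. Service 323; fixed 48; total 371.
{P1}: M1→P1 144, M2→P1 182, M3→P1 24, M4→P1 80, M5→P1 132. Service 562; fixed 6; total 568.
No other subset beats 333.

Open P1, P2 and P4; minimum total cost 333.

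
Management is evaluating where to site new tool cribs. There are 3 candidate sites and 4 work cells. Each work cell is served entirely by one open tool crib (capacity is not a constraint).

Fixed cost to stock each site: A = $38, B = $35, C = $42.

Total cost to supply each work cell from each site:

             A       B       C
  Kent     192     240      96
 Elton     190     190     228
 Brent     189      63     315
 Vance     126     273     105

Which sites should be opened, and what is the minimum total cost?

Open B and C; minimum total cost 531.

For any fixed open set, each work cell goes to its cheapest open site; total = fixed + service.
{B, C}: Kent→C 96, Elton→B 190, Brent→B 63, Vance→C 105. Service 454; fixed 77; total 531.
{A, B, C}: service 454 + fixed 115 = 569
{A, B}: Kent→A 192, Elton→A 190, Brent→B 63, Vance→A 126. Service 571; fixed 73; total 644.
{B}: service 766 + fixed 35 = 801
(All 7 nonempty subsets were checked; B and C is lowest.)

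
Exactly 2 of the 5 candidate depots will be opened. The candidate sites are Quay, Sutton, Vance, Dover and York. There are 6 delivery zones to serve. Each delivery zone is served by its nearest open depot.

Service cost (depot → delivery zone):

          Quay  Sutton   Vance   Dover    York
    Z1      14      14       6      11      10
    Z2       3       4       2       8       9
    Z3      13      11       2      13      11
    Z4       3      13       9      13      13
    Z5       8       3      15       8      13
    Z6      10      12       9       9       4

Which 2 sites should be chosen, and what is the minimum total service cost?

Choose Quay and Vance; total service cost 30.

With exactly 2 open, each delivery zone uses its cheapest among the chosen.
{Quay, Vance}: Z1→Vance 6, Z2→Vance 2, Z3→Vance 2, Z4→Quay 3, Z5→Quay 8, Z6→Vance 9. Service cost 30.
{Sutton, Vance}: service cost 31
{Vance, Dover}: service cost 36
Among all 10 size-2 choices, {Quay, Vance} is lowest.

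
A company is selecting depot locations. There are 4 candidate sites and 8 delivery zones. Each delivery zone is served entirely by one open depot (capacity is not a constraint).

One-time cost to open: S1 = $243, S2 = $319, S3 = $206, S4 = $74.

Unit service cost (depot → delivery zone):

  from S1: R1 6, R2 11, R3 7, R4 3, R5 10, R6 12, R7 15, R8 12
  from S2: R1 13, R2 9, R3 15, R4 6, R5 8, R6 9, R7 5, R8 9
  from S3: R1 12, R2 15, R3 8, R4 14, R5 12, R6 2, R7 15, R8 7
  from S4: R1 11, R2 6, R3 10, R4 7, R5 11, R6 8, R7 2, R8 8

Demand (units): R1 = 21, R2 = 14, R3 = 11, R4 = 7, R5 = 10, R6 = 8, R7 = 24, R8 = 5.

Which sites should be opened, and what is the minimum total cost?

For any fixed open set, each delivery zone goes to its cheapest open site; total = fixed + service.
{S4}: R1→S4 11·21=231, R2→S4 6·14=84, R3→S4 10·11=110, R4→S4 7·7=49, R5→S4 11·10=110, R6→S4 8·8=64, R7→S4 2·24=48, R8→S4 8·5=40. Service 736; fixed 74; total 810.
{S1, S4}: R1→S1 6·21=126, R2→S4 6·14=84, R3→S1 7·11=77, R4→S1 3·7=21, R5→S1 10·10=100, R6→S4 8·8=64, R7→S4 2·24=48, R8→S4 8·5=40. Service 560; fixed 317; total 877.
{S3, S4}: R1→S4 11·21=231, R2→S4 6·14=84, R3→S3 8·11=88, R4→S4 7·7=49, R5→S4 11·10=110, R6→S3 2·8=16, R7→S4 2·24=48, R8→S3 7·5=35. Service 661; fixed 280; total 941.
{S1, S2, S3, S4}: service 487 + fixed 842 = 1329
(All 15 nonempty subsets were checked; S4 only is lowest.)

Open S4 only; minimum total cost 810.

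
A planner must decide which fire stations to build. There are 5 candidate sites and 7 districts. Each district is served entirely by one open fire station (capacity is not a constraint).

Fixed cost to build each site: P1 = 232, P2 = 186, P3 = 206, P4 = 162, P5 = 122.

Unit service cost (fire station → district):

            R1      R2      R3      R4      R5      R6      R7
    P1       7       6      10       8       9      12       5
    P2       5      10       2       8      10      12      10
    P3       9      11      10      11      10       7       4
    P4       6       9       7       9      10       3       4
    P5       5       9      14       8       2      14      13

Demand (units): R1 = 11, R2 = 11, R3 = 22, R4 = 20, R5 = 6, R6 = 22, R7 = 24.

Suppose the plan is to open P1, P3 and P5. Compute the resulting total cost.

Each district is assigned to its cheapest site among the open ones.
{P1, P3, P5}: R1→P5 5·11=55, R2→P1 6·11=66, R3→P1 10·22=220, R4→P1 8·20=160, R5→P5 2·6=12, R6→P3 7·22=154, R7→P3 4·24=96. Service 763; fixed 560; total 1323.

Total cost: 1323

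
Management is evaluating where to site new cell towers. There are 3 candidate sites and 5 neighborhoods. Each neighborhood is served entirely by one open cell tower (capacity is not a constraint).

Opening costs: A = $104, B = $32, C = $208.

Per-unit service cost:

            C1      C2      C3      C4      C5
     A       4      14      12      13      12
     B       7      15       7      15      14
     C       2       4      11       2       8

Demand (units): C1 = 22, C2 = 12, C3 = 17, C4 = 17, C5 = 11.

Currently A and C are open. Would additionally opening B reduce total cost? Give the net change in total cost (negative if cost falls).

Current service cost with {A, C}: 401.
Adding B: each neighborhood re-picks its cheapest; new service cost 333, saving 68.
Extra fixed cost: 32. Net change = 32 − 68 = -36.
(Totals: 713 → 677.)

Yes — net change −36 (cost falls by 36).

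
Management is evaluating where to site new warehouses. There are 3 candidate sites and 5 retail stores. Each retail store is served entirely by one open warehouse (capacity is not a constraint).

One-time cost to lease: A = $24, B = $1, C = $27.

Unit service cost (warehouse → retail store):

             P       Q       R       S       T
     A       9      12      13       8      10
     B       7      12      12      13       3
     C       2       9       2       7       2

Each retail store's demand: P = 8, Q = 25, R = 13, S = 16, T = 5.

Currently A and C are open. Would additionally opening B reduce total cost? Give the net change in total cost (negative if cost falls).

Current service cost with {A, C}: 389.
Adding B: each retail store re-picks its cheapest; new service cost 389, saving 0.
Extra fixed cost: 1. Net change = 1 − 0 = 1.
(Totals: 440 → 441.)

No — net change +1 (cost rises by 1).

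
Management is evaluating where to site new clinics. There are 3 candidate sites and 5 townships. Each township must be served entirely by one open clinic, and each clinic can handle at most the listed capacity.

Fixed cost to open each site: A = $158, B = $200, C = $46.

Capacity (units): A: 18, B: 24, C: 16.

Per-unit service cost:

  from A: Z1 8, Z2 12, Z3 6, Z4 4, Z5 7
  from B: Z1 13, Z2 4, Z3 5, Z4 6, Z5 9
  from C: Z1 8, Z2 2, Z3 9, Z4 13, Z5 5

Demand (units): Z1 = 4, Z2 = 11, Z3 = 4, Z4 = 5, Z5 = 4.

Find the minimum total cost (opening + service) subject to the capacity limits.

Minimum total cost: 322

Open {A, C}: Z1→A 8·4=32, Z2→C 2·11=22, Z3→A 6·4=24, Z4→A 4·5=20, Z5→C 5·4=20.
Loads: A carries 13/18, C carries 15/16. Service 118; fixed 204; total 322.
Next best feasible plan costs 330.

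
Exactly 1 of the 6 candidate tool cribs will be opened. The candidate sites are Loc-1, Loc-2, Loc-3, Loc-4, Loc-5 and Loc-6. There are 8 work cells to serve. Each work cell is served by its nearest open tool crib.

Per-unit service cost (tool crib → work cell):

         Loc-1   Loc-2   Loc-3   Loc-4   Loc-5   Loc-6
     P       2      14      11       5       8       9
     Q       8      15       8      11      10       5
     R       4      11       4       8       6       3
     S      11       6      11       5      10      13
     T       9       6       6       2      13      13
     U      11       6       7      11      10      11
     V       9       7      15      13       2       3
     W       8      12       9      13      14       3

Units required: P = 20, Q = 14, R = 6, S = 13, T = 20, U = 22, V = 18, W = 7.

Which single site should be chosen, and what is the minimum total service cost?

With exactly 1 open, each work cell uses its cheapest among the chosen.
{Loc-1}: P→Loc-1 2·20=40, Q→Loc-1 8·14=112, R→Loc-1 4·6=24, S→Loc-1 11·13=143, T→Loc-1 9·20=180, U→Loc-1 11·22=242, V→Loc-1 9·18=162, W→Loc-1 8·7=56. Service cost 959.
{Loc-4}: service cost 974
{Loc-6}: service cost 1014
Among all 6 size-1 choices, {Loc-1} is lowest.

Choose Loc-1 only; total service cost 959.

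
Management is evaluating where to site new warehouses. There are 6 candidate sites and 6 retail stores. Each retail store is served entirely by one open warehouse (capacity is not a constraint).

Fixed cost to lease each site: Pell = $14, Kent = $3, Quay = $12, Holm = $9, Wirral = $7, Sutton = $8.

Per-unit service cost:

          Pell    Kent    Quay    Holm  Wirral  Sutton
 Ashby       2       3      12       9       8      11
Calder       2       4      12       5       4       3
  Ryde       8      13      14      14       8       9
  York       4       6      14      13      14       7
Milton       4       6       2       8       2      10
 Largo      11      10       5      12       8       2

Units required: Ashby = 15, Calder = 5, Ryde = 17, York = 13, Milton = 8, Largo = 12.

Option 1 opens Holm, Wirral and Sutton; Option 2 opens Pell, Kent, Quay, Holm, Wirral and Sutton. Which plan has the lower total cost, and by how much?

Option 2 is cheaper by 105.

Option 1: {Holm, Wirral, Sutton}: Ashby→Wirral 8·15=120, Calder→Sutton 3·5=15, Ryde→Wirral 8·17=136, York→Sutton 7·13=91, Milton→Wirral 2·8=16, Largo→Sutton 2·12=24. Service 402; fixed 24; total 426.
Option 2: {Pell, Kent, Quay, Holm, Wirral, Sutton}: Ashby→Pell 2·15=30, Calder→Pell 2·5=10, Ryde→Pell 8·17=136, York→Pell 4·13=52, Milton→Quay 2·8=16, Largo→Sutton 2·12=24. Service 268; fixed 53; total 321.
Difference: |426 − 321| = 105.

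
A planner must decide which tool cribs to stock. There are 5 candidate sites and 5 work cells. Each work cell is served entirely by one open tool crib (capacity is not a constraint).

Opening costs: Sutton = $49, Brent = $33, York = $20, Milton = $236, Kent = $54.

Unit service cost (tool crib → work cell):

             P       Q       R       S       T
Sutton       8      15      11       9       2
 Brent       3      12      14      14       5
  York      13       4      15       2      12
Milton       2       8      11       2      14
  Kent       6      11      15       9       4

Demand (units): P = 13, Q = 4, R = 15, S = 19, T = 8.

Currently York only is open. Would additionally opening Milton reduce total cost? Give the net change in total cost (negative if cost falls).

No — net change +33 (cost rises by 33).

Current service cost with {York}: 544.
Adding Milton: each work cell re-picks its cheapest; new service cost 341, saving 203.
Extra fixed cost: 236. Net change = 236 − 203 = 33.
(Totals: 564 → 597.)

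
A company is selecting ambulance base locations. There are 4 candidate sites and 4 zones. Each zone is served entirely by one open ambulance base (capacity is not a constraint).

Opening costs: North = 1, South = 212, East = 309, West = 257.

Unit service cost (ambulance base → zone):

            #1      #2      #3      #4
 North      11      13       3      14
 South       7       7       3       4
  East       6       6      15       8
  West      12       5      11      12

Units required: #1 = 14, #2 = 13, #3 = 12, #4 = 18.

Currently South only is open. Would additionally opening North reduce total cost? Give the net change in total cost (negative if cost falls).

Current service cost with {South}: 297.
Adding North: each zone re-picks its cheapest; new service cost 297, saving 0.
Extra fixed cost: 1. Net change = 1 − 0 = 1.
(Totals: 509 → 510.)

No — net change +1 (cost rises by 1).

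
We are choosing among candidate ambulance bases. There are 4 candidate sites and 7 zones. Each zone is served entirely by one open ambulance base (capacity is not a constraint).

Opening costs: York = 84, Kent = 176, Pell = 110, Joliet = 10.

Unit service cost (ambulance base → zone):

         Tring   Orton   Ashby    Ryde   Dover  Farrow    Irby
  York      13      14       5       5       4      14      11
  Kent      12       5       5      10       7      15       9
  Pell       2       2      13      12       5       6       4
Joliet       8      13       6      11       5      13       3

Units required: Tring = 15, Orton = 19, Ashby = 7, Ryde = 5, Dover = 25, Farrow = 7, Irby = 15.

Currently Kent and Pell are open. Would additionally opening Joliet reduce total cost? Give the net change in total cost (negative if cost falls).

Yes — net change −5 (cost falls by 5).

Current service cost with {Kent, Pell}: 380.
Adding Joliet: each zone re-picks its cheapest; new service cost 365, saving 15.
Extra fixed cost: 10. Net change = 10 − 15 = -5.
(Totals: 666 → 661.)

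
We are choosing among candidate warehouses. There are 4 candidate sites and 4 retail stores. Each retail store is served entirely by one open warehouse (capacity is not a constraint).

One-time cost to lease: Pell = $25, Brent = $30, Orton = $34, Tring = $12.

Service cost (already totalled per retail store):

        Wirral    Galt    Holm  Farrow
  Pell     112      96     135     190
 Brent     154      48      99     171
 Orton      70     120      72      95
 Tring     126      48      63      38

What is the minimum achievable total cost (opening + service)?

For any fixed open set, each retail store goes to its cheapest open site; total = fixed + service.
{Orton, Tring}: Wirral→Orton 70, Galt→Tring 48, Holm→Tring 63, Farrow→Tring 38. Service 219; fixed 46; total 265.
{Tring}: service 275 + fixed 12 = 287
{Pell, Orton, Tring}: Wirral→Orton 70, Galt→Tring 48, Holm→Tring 63, Farrow→Tring 38. Service 219; fixed 71; total 290.
{Pell, Brent, Orton, Tring}: service 219 + fixed 101 = 320
No other subset beats 265.

Minimum total cost: 265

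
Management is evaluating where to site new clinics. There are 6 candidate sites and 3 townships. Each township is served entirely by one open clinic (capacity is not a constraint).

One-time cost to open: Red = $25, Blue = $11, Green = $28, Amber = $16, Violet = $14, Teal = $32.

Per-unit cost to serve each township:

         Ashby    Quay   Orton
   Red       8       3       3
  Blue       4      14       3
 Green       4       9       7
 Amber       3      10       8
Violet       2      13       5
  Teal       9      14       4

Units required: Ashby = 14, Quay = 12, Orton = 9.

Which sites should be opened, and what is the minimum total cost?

For any fixed open set, each township goes to its cheapest open site; total = fixed + service.
{Red, Violet}: Ashby→Violet 2·14=28, Quay→Red 3·12=36, Orton→Red 3·9=27. Service 91; fixed 39; total 130.
{Red, Blue, Violet}: service 91 + fixed 50 = 141
{Red, Amber}: Ashby→Amber 3·14=42, Quay→Red 3·12=36, Orton→Red 3·9=27. Service 105; fixed 41; total 146.
{Red, Blue, Green, Amber, Violet, Teal}: Ashby→Violet 2·14=28, Quay→Red 3·12=36, Orton→Red 3·9=27. Service 91; fixed 126; total 217.
No other subset beats 130.

Open Red and Violet; minimum total cost 130.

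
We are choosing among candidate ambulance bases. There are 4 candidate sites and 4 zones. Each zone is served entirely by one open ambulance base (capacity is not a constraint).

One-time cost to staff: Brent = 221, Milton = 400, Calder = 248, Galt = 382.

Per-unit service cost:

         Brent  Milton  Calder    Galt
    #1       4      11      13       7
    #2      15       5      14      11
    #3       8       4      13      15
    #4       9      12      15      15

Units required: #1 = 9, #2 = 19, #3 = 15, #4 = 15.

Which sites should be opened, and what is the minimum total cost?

For any fixed open set, each zone goes to its cheapest open site; total = fixed + service.
{Brent}: #1→Brent 4·9=36, #2→Brent 15·19=285, #3→Brent 8·15=120, #4→Brent 9·15=135. Service 576; fixed 221; total 797.
{Milton}: service 434 + fixed 400 = 834
{Brent, Milton}: #1→Brent 4·9=36, #2→Milton 5·19=95, #3→Milton 4·15=60, #4→Brent 9·15=135. Service 326; fixed 621; total 947.
{Brent, Milton, Calder, Galt}: service 326 + fixed 1251 = 1577
No other subset beats 797.

Open Brent only; minimum total cost 797.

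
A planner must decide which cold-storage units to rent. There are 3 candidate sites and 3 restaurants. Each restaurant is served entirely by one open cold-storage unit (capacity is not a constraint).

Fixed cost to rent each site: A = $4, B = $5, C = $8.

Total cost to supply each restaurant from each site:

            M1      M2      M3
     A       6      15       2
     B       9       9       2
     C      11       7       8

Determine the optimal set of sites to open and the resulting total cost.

For any fixed open set, each restaurant goes to its cheapest open site; total = fixed + service.
{B}: M1→B 9, M2→B 9, M3→B 2. Service 20; fixed 5; total 25.
{A, B}: service 17 + fixed 9 = 26
{A}: service 23 + fixed 4 = 27
{A, B, C}: service 15 + fixed 17 = 32
(All 7 nonempty subsets were checked; B only is lowest.)

Open B only; minimum total cost 25.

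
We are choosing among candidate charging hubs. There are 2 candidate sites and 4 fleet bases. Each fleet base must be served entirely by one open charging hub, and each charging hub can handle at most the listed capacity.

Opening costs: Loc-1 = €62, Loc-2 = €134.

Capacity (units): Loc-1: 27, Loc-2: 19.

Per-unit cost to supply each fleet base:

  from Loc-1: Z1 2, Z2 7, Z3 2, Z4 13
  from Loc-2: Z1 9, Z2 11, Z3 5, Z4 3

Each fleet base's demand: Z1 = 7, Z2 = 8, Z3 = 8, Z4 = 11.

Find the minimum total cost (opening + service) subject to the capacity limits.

Open {Loc-1, Loc-2}: Z1→Loc-1 2·7=14, Z2→Loc-1 7·8=56, Z3→Loc-1 2·8=16, Z4→Loc-2 3·11=33.
Loads: Loc-1 carries 23/27, Loc-2 carries 11/19. Service 119; fixed 196; total 315.
Next best feasible plan costs 339.

Minimum total cost: 315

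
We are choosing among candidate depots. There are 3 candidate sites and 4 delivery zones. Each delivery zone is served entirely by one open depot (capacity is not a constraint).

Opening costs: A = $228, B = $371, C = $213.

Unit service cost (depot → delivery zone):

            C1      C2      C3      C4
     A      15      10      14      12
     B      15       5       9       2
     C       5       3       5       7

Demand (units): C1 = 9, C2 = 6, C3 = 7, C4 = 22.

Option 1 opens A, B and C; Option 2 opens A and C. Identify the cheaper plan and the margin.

Option 1: {A, B, C}: C1→C 5·9=45, C2→C 3·6=18, C3→C 5·7=35, C4→B 2·22=44. Service 142; fixed 812; total 954.
Option 2: {A, C}: C1→C 5·9=45, C2→C 3·6=18, C3→C 5·7=35, C4→C 7·22=154. Service 252; fixed 441; total 693.
Difference: |954 − 693| = 261.

Option 2 is cheaper by 261.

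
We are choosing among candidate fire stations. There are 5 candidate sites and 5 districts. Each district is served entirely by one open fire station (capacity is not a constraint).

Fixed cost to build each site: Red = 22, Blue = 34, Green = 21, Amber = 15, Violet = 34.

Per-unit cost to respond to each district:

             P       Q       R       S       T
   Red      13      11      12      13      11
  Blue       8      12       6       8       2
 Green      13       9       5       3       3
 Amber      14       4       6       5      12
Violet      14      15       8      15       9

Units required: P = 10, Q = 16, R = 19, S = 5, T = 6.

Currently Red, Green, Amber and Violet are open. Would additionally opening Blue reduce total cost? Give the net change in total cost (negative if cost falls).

Current service cost with {Red, Green, Amber, Violet}: 322.
Adding Blue: each district re-picks its cheapest; new service cost 266, saving 56.
Extra fixed cost: 34. Net change = 34 − 56 = -22.
(Totals: 414 → 392.)

Yes — net change −22 (cost falls by 22).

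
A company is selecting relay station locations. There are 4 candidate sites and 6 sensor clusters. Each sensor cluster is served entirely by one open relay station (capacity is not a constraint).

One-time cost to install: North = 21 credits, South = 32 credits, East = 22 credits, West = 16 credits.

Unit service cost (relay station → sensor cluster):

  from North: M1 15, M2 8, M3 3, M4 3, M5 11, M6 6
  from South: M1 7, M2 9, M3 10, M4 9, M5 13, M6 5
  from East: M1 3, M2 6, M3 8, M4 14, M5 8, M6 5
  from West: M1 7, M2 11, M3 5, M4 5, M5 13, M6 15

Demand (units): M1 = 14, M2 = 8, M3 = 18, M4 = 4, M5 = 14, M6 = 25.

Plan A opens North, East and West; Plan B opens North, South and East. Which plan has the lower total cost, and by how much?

Plan A: {North, East, West}: M1→East 3·14=42, M2→East 6·8=48, M3→North 3·18=54, M4→North 3·4=12, M5→East 8·14=112, M6→East 5·25=125. Service 393; fixed 59; total 452.
Plan B: {North, South, East}: M1→East 3·14=42, M2→East 6·8=48, M3→North 3·18=54, M4→North 3·4=12, M5→East 8·14=112, M6→South 5·25=125. Service 393; fixed 75; total 468.
Difference: |452 − 468| = 16.

Plan A is cheaper by 16.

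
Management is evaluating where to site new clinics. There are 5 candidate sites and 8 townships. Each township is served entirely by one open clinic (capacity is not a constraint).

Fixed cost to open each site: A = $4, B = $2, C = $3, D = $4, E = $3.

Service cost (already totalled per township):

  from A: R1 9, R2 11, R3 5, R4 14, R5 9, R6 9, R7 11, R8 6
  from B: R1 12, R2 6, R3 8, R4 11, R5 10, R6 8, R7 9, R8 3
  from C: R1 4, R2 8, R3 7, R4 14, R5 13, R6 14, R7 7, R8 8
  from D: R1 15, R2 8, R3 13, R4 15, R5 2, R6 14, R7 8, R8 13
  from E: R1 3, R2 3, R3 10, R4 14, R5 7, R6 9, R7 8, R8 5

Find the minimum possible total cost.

Minimum total cost: 55

For any fixed open set, each township goes to its cheapest open site; total = fixed + service.
{B, D, E}: R1→E 3, R2→E 3, R3→B 8, R4→B 11, R5→D 2, R6→B 8, R7→D 8, R8→B 3. Service 46; fixed 9; total 55.
{A, B, D, E}: service 43 + fixed 13 = 56
{B, C, D, E}: R1→E 3, R2→E 3, R3→C 7, R4→B 11, R5→D 2, R6→B 8, R7→C 7, R8→B 3. Service 44; fixed 12; total 56.
{A, B, C, D, E}: service 42 + fixed 16 = 58
No other subset beats 55.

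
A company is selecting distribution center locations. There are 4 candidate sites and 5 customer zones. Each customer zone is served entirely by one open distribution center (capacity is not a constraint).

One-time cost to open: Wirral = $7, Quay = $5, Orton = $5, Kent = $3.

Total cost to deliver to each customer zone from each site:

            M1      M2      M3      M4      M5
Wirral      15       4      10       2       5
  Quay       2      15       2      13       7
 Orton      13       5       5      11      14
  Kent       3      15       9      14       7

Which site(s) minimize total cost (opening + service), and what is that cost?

Open Wirral and Quay; minimum total cost 27.

For any fixed open set, each customer zone goes to its cheapest open site; total = fixed + service.
{Wirral, Quay}: M1→Quay 2, M2→Wirral 4, M3→Quay 2, M4→Wirral 2, M5→Wirral 5. Service 15; fixed 12; total 27.
{Wirral, Quay, Kent}: M1→Quay 2, M2→Wirral 4, M3→Quay 2, M4→Wirral 2, M5→Wirral 5. Service 15; fixed 15; total 30.
{Wirral, Quay, Orton}: service 15 + fixed 17 = 32
{Wirral, Quay, Orton, Kent}: service 15 + fixed 20 = 35
No other subset beats 27.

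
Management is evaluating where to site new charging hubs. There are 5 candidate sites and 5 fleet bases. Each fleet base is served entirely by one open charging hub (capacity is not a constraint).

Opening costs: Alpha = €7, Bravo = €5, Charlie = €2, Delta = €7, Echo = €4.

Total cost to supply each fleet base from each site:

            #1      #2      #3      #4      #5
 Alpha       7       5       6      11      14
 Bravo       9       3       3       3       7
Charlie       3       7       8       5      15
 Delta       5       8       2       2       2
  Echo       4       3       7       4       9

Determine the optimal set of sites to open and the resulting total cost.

Open Delta and Echo; minimum total cost 24.

For any fixed open set, each fleet base goes to its cheapest open site; total = fixed + service.
{Delta, Echo}: #1→Echo 4, #2→Echo 3, #3→Delta 2, #4→Delta 2, #5→Delta 2. Service 13; fixed 11; total 24.
{Charlie, Delta}: service 16 + fixed 9 = 25
{Charlie, Delta, Echo}: service 12 + fixed 13 = 25
{Alpha, Bravo, Charlie, Delta, Echo}: service 12 + fixed 25 = 37
No other subset beats 24.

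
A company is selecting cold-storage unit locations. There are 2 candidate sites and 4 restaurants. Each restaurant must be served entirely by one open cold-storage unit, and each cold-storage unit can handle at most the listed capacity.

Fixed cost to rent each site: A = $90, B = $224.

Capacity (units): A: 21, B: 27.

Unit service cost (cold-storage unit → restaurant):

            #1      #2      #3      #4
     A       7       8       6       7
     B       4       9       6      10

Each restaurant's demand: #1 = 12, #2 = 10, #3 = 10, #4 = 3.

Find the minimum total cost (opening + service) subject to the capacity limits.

Minimum total cost: 523

Open {A, B}: #1→B 4·12=48, #2→A 8·10=80, #3→B 6·10=60, #4→A 7·3=21.
Loads: A carries 13/21, B carries 22/27. Service 209; fixed 314; total 523.
Next best feasible plan costs 532.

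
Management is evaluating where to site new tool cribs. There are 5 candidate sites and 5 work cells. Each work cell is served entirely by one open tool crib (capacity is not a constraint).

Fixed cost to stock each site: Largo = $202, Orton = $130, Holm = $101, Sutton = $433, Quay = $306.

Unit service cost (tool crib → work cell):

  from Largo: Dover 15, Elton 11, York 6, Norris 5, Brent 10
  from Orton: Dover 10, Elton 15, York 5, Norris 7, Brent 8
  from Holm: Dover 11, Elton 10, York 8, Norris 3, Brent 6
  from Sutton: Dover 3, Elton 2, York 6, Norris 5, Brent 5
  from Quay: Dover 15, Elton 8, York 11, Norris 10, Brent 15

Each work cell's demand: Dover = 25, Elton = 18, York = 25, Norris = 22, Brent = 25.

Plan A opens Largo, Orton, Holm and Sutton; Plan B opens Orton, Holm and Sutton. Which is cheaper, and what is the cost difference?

Plan A: {Largo, Orton, Holm, Sutton}: Dover→Sutton 3·25=75, Elton→Sutton 2·18=36, York→Orton 5·25=125, Norris→Holm 3·22=66, Brent→Sutton 5·25=125. Service 427; fixed 866; total 1293.
Plan B: {Orton, Holm, Sutton}: Dover→Sutton 3·25=75, Elton→Sutton 2·18=36, York→Orton 5·25=125, Norris→Holm 3·22=66, Brent→Sutton 5·25=125. Service 427; fixed 664; total 1091.
Difference: |1293 − 1091| = 202.

Plan B is cheaper by 202.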